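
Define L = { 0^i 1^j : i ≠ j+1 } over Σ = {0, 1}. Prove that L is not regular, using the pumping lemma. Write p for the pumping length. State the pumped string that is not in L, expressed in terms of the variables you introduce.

0^{p+p!} 1^{p+p!-1}

Assume L is regular. Let p be the pumping length given by the pumping lemma.
Choose w = 0^p 1^{p+p!-1}. Since p ≠ (p+p!-1)+1 = p+p!, w ∈ L; and |w| ≥ p.
By the pumping lemma, w = xyz with |xy| ≤ p and |y| ≥ 1.
Because |xy| ≤ p and w begins with p copies of 0, we have y = 0^k with 1 ≤ k ≤ p.
Since 1 ≤ k ≤ p, k divides p!; set t = 1 + p!/k. Then xy^t z has p + (p!/k)·k = p + p! copies of 0. Now the 0-count is p+p! and (1-count)+1 = (p+p!-1)+1 = p+p!, so i ≠ j+1 fails. So xy^t z = 0^{p+p!} 1^{p+p!-1} ∉ L.
Contradiction. Therefore L is not regular.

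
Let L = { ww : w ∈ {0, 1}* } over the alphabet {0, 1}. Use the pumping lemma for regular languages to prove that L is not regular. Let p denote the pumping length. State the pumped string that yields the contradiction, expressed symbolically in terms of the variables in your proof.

0^{p+k} 1^p 0^p 1^p

Assume L is regular. Let p be the pumping length given by the pumping lemma.
Take w = 0^p 1^p 0^p 1^p = uu where u = 0^p1^p; then w ∈ L and |w| = 4p ≥ p.
The pumping lemma gives a decomposition w = xyz where |xy| ≤ p and |y| > 0.
The first p characters of w are 0's, so xy (and hence y) consists only of 0's. Write y = 0^k, 1 ≤ k ≤ p.
Pump with i = 2: xy^2z = 0^{p+k} 1^p 0^p 1^p, of length 4p+k. Suppose this equals vv. The string starts with 0 and ends with 1, so v does too; thus the boundary between the two copies of v is a 1→0 transition. There is exactly one such transition, at position 2p+k, so |v| = 2p+k and |vv| = 4p+2k ≠ 4p+k since k ≥ 1. So xy^2z ∉ L.
Contradiction. Therefore L is not regular.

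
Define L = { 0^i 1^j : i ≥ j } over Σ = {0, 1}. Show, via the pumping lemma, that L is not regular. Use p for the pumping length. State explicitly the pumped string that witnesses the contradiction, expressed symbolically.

Assume L is regular; let p be its pumping constant.
Choose w = 0^p 1^p ∈ L, with |w| = 2p ≥ p.
By the pumping lemma, w = xyz with |xy| ≤ p and y is nonempty.
Because |xy| ≤ p and w begins with p copies of 0, we have y = 0^k with 1 ≤ k ≤ p.
Consider xy^0z = xz = 0^{p-k} 1^p. Since k ≥ 1, the 0-count p-k is less than p, so i ≥ j fails; thus xz ∉ L.
This contradicts the pumping lemma, so L is not regular.

0^{p-k} 1^p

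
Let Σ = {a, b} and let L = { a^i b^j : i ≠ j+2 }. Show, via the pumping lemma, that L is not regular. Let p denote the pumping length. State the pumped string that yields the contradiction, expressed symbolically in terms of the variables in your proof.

Assume L is regular; let p be its pumping constant.
Choose w = a^p b^{p+p!-2}. Since p ≠ (p+p!-2)+2 = p+p!, w ∈ L; and |w| ≥ p.
The pumping lemma gives a decomposition w = xyz where |xy| ≤ p and y is nonempty.
Because |xy| ≤ p and w begins with p copies of a, we have y = a^k with 1 ≤ k ≤ p.
Since 1 ≤ k ≤ p, k divides p!; set t = 1 + p!/k. Then xy^t z has p + (p!/k)·k = p + p! copies of a. Now the a-count is p+p! and (b-count)+2 = (p+p!-2)+2 = p+p!, so i ≠ j+2 fails. So xy^t z = a^{p+p!} b^{p+p!-2} ∉ L.
This is a contradiction; hence L is not regular.

a^{p+p!} b^{p+p!-2}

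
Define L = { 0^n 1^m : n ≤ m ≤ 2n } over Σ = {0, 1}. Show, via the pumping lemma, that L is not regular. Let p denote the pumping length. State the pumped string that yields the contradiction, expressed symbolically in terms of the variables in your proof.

0^{p+k} 1^p

Assume L is regular; let p be its pumping constant.
Take w = 0^p 1^p ∈ L (since p ≤ p ≤ 2p), with |w| = 2p ≥ p.
By the pumping lemma, w = xyz with |xy| ≤ p and |y| > 0.
The first p characters of w are 0's, so xy (and hence y) consists only of 0's. Write y = 0^k, 1 ≤ k ≤ p.
Pump with i = 2: xy^2z = 0^{p+k} 1^p. Now n = p+k > p = m, so the condition n ≤ m fails. Thus xy^2z ∉ L.
This is a contradiction; hence L is not regular.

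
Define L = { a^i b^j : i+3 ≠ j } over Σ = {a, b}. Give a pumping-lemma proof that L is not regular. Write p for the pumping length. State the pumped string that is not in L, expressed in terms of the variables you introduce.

Toward a contradiction, assume L is regular with pumping length p.
Choose w = a^p b^{p+p!+3}. Since p ≠ (p+p!+3)-3 = p+p!, w ∈ L; and |w| ≥ p.
The pumping lemma gives a decomposition w = xyz where |xy| ≤ p and |y| > 0.
Because |xy| ≤ p and w begins with p copies of a, we have y = a^k with 1 ≤ k ≤ p.
Since 1 ≤ k ≤ p, k divides p!; set t = 1 + p!/k. Then xy^t z has p + (p!/k)·k = p + p! copies of a. Now the a-count is p+p! and (b-count)-3 = (p+p!+3)-3 = p+p!, so i+3 ≠ j fails. So xy^t z = a^{p+p!} b^{p+p!+3} ∉ L.
Contradiction. Therefore L is not regular.

a^{p+p!} b^{p+p!+3}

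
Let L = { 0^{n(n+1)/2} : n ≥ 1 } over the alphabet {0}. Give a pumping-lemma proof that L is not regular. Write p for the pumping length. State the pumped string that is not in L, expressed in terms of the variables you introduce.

Suppose for contradiction that L is regular, and let p be the pumping length.
Take w = 0^{p(p+1)/2} ∈ L with |w| = p(p+1)/2 ≥ p.
The pumping lemma gives a decomposition w = xyz where |xy| ≤ p and y is nonempty.
Then y = 0^k for some k with 1 ≤ k ≤ p.
Pump with i = 2: xy^2z = 0^{p(p+1)/2+k}. Since 1 ≤ k ≤ p, p(p+1)/2 < p(p+1)/2+k ≤ p(p+1)/2+p < (p+1)(p+2)/2, so p(p+1)/2+k is strictly between consecutive triangular numbers. So xy^2z ∉ L.
This is a contradiction; hence L is not regular.

0^{p(p+1)/2+k}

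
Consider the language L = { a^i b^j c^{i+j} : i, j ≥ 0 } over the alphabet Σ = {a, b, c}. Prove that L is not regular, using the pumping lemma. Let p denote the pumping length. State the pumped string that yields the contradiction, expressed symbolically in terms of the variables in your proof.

Assume L is regular. Let p be the pumping length given by the pumping lemma.
Take w = a^p b^p c^{2p} ∈ L (with i=j=p, i+j=2p), |w| = 4p ≥ p.
The pumping lemma gives a decomposition w = xyz where |xy| ≤ p and |y| ≥ 1.
The first p characters of w are a's, so xy (and hence y) consists only of a's. Write y = a^k, 1 ≤ k ≤ p.
Consider xy^2z = a^{p+k} b^p c^{2p}. Now the a- and b-counts sum to 2p+k, but the c-count is 2p ≠ 2p+k. So xy^2z ∉ L.
Contradiction. Therefore L is not regular.

a^{p+k} b^p c^{2p}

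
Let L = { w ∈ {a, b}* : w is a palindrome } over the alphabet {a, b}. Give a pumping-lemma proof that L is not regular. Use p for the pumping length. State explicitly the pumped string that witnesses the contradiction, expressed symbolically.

a^{p+k} b a^p

Assume L is regular; let p be its pumping constant.
Take w = a^p b a^p, a palindrome of length 2p+1 ≥ p.
Write w = xyz as guaranteed by the lemma, with |xy| ≤ p and |y| ≥ 1.
Because |xy| ≤ p and w begins with p copies of a, we have y = a^k with 1 ≤ k ≤ p.
Pump with i = 2: xy^2z = a^{p+k} b a^p. Its reverse is a^p b a^{p+k}, which differs from xy^2z since k ≥ 1. So xy^2z is not a palindrome and xy^2z ∉ L.
This contradicts the pumping lemma, so L is not regular.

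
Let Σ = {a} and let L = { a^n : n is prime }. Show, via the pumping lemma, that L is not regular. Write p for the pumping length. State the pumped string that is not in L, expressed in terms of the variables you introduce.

Assume L is regular; let p be its pumping constant.
Let q be a prime with q ≥ p+2 (infinitely many primes exist), and take w = a^q ∈ L with |w| = q ≥ p.
The pumping lemma gives a decomposition w = xyz where |xy| ≤ p and y is nonempty.
Then y = a^k for some k with 1 ≤ k ≤ p.
Since 1 ≤ k ≤ p, |xz| = q-k. Pump with i = q+1: |xy^{q+1}z| = (q-k)+(q+1)k = q+qk = q(1+k), which is composite (both factors ≥ 2). So xy^{q+1}z = a^{q(1+k)} ∉ L.
This is a contradiction; hence L is not regular.

a^{q(1+k)}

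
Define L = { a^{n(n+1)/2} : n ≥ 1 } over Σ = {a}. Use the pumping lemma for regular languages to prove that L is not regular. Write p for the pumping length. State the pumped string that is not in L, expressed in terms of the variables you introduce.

Assume L is regular; let p be its pumping constant.
Take w = a^{p(p+1)/2} ∈ L with |w| = p(p+1)/2 ≥ p.
The pumping lemma gives a decomposition w = xyz where |xy| ≤ p and |y| > 0.
Then y = a^k for some k with 1 ≤ k ≤ p.
Pump with i = 2: xy^2z = a^{p(p+1)/2+k}. Since 1 ≤ k ≤ p, p(p+1)/2 < p(p+1)/2+k ≤ p(p+1)/2+p < (p+1)(p+2)/2, so p(p+1)/2+k is strictly between consecutive triangular numbers. So xy^2z ∉ L.
This contradicts the pumping lemma, so L is not regular.

a^{p(p+1)/2+k}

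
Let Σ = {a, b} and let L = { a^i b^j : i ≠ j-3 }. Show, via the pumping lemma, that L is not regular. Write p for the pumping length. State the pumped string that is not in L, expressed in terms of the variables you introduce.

a^{p+p!} b^{p+p!+3}

Toward a contradiction, assume L is regular with pumping length p.
Choose w = a^p b^{p+p!+3}. Since p ≠ (p+p!+3)-3 = p+p!, w ∈ L; and |w| ≥ p.
Write w = xyz as guaranteed by the lemma, with |xy| ≤ p and |y| ≥ 1.
The first p characters of w are a's, so xy (and hence y) consists only of a's. Write y = a^k, 1 ≤ k ≤ p.
Since 1 ≤ k ≤ p, k divides p!; set t = 1 + p!/k. Then xy^t z has p + (p!/k)·k = p + p! copies of a. Now the a-count is p+p! and (b-count)-3 = (p+p!+3)-3 = p+p!, so i ≠ j-3 fails. So xy^t z = a^{p+p!} b^{p+p!+3} ∉ L.
This contradicts the pumping lemma, so L is not regular.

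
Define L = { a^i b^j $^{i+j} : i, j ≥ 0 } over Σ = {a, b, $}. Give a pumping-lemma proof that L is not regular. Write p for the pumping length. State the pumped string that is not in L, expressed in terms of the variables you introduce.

a^{p+k} b^p $^{2p}

Assume L is regular; let p be its pumping constant.
Take w = a^p b^p $^{2p} ∈ L (with i=j=p, i+j=2p), |w| = 4p ≥ p.
Write w = xyz as guaranteed by the lemma, with |xy| ≤ p and |y| ≥ 1.
The first p characters of w are a's, so xy (and hence y) consists only of a's. Write y = a^k, 1 ≤ k ≤ p.
Consider xy^2z = a^{p+k} b^p $^{2p}. Now the a- and b-counts sum to 2p+k, but the $-count is 2p ≠ 2p+k. So xy^2z ∉ L.
This contradicts the pumping lemma, so L is not regular.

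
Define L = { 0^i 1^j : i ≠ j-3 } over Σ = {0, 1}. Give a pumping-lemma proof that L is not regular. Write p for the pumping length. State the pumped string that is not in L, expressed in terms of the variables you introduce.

Suppose for contradiction that L is regular, and let p be the pumping length.
Choose w = 0^p 1^{p+p!+3}. Since p ≠ (p+p!+3)-3 = p+p!, w ∈ L; and |w| ≥ p.
The pumping lemma gives a decomposition w = xyz where |xy| ≤ p and y is nonempty.
Because |xy| ≤ p and w begins with p copies of 0, we have y = 0^k with 1 ≤ k ≤ p.
Since 1 ≤ k ≤ p, k divides p!; set t = 1 + p!/k. Then xy^t z has p + (p!/k)·k = p + p! copies of 0. Now the 0-count is p+p! and (1-count)-3 = (p+p!+3)-3 = p+p!, so i ≠ j-3 fails. So xy^t z = 0^{p+p!} 1^{p+p!+3} ∉ L.
This is a contradiction; hence L is not regular.

0^{p+p!} 1^{p+p!+3}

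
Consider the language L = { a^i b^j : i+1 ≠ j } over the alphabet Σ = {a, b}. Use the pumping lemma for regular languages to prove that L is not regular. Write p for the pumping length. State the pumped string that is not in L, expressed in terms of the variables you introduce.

a^{p+p!} b^{p+p!+1}

Assume L is regular. Let p be the pumping length given by the pumping lemma.
Choose w = a^p b^{p+p!+1}. Since p ≠ (p+p!+1)-1 = p+p!, w ∈ L; and |w| ≥ p.
By the pumping lemma, w = xyz with |xy| ≤ p and |y| > 0.
The first p characters of w are a's, so xy (and hence y) consists only of a's. Write y = a^k, 1 ≤ k ≤ p.
Since 1 ≤ k ≤ p, k divides p!; set t = 1 + p!/k. Then xy^t z has p + (p!/k)·k = p + p! copies of a. Now the a-count is p+p! and (b-count)-1 = (p+p!+1)-1 = p+p!, so i+1 ≠ j fails. So xy^t z = a^{p+p!} b^{p+p!+1} ∉ L.
This is a contradiction; hence L is not regular.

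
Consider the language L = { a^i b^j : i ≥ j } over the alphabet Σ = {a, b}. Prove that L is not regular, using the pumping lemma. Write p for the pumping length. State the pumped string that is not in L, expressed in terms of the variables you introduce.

Assume L is regular; let p be its pumping constant.
Choose w = a^p b^p ∈ L, with |w| = 2p ≥ p.
By the pumping lemma, w = xyz with |xy| ≤ p and |y| > 0.
Because |xy| ≤ p and w begins with p copies of a, we have y = a^k with 1 ≤ k ≤ p.
Consider xy^0z = xz = a^{p-k} b^p. Since k ≥ 1, the a-count p-k is less than p, so i ≥ j fails; thus xz ∉ L.
This is a contradiction; hence L is not regular.

a^{p-k} b^p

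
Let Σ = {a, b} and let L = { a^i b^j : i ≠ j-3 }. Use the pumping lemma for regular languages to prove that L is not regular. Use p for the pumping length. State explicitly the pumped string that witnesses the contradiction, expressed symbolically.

Toward a contradiction, assume L is regular with pumping length p.
Choose w = a^p b^{p+p!+3}. Since p ≠ (p+p!+3)-3 = p+p!, w ∈ L; and |w| ≥ p.
The pumping lemma gives a decomposition w = xyz where |xy| ≤ p and |y| > 0.
Since the first p symbols of w are all a's and |xy| ≤ p, y lies entirely in the leading a-block: y = a^k for some k with 1 ≤ k ≤ p.
Since 1 ≤ k ≤ p, k divides p!; set t = 1 + p!/k. Then xy^t z has p + (p!/k)·k = p + p! copies of a. Now the a-count is p+p! and (b-count)-3 = (p+p!+3)-3 = p+p!, so i ≠ j-3 fails. So xy^t z = a^{p+p!} b^{p+p!+3} ∉ L.
Contradiction. Therefore L is not regular.

a^{p+p!} b^{p+p!+3}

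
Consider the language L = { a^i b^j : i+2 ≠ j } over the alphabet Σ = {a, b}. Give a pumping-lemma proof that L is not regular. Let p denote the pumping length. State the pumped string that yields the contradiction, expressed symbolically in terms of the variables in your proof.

a^{p+p!} b^{p+p!+2}

Assume L is regular. Let p be the pumping length given by the pumping lemma.
Choose w = a^p b^{p+p!+2}. Since p ≠ (p+p!+2)-2 = p+p!, w ∈ L; and |w| ≥ p.
By the pumping lemma, w = xyz with |xy| ≤ p and y is nonempty.
Since the first p symbols of w are all a's and |xy| ≤ p, y lies entirely in the leading a-block: y = a^k for some k with 1 ≤ k ≤ p.
Since 1 ≤ k ≤ p, k divides p!; set t = 1 + p!/k. Then xy^t z has p + (p!/k)·k = p + p! copies of a. Now the a-count is p+p! and (b-count)-2 = (p+p!+2)-2 = p+p!, so i+2 ≠ j fails. So xy^t z = a^{p+p!} b^{p+p!+2} ∉ L.
This is a contradiction; hence L is not regular.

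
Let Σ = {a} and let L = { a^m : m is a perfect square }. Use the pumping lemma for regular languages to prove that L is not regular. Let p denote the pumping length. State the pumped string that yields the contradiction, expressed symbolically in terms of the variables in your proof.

Assume L is regular. Let p be the pumping length given by the pumping lemma.
Take w = a^{p²} ∈ L with |w| = p² ≥ p.
The pumping lemma gives a decomposition w = xyz where |xy| ≤ p and |y| ≥ 1.
Then y = a^k for some k with 1 ≤ k ≤ p.
Pump with i = 2: xy^2z = a^{p²+k}. Since 1 ≤ k ≤ p, p² < p²+k ≤ p²+p < (p+1)², so p²+k lies strictly between consecutive squares and is not a perfect square. So xy^2z ∉ L.
This contradicts the pumping lemma, so L is not regular.

a^{p²+k}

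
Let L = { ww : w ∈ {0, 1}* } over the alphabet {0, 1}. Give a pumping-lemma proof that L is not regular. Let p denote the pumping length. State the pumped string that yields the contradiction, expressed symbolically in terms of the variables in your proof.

Assume L is regular. Let p be the pumping length given by the pumping lemma.
Take w = 0^p 1^p 0^p 1^p = uu where u = 0^p1^p; then w ∈ L and |w| = 4p ≥ p.
The pumping lemma gives a decomposition w = xyz where |xy| ≤ p and y is nonempty.
The first p characters of w are 0's, so xy (and hence y) consists only of 0's. Write y = 0^k, 1 ≤ k ≤ p.
Pump with i = 2: xy^2z = 0^{p+k} 1^p 0^p 1^p, of length 4p+k. Suppose this equals vv. The string starts with 0 and ends with 1, so v does too; thus the boundary between the two copies of v is a 1→0 transition. There is exactly one such transition, at position 2p+k, so |v| = 2p+k and |vv| = 4p+2k ≠ 4p+k since k ≥ 1. So xy^2z ∉ L.
Contradiction. Therefore L is not regular.

0^{p+k} 1^p 0^p 1^p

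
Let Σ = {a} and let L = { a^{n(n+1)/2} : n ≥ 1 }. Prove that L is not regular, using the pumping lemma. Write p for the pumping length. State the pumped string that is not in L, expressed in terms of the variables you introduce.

a^{p(p+1)/2+k}

Suppose for contradiction that L is regular, and let p be the pumping length.
Take w = a^{p(p+1)/2} ∈ L with |w| = p(p+1)/2 ≥ p.
By the pumping lemma, w = xyz with |xy| ≤ p and y is nonempty.
Then y = a^k for some k with 1 ≤ k ≤ p.
Pump with i = 2: xy^2z = a^{p(p+1)/2+k}. Since 1 ≤ k ≤ p, p(p+1)/2 < p(p+1)/2+k ≤ p(p+1)/2+p < (p+1)(p+2)/2, so p(p+1)/2+k is strictly between consecutive triangular numbers. So xy^2z ∉ L.
This is a contradiction; hence L is not regular.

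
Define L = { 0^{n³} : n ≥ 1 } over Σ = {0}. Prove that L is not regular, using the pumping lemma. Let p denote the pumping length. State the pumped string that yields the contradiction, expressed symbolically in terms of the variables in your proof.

0^{p³+k}

Assume L is regular. Let p be the pumping length given by the pumping lemma.
Take w = 0^{p³} ∈ L with |w| = p³ ≥ p.
The pumping lemma gives a decomposition w = xyz where |xy| ≤ p and |y| ≥ 1.
Then y = 0^k for some k with 1 ≤ k ≤ p.
Pump with i = 2: xy^2z = 0^{p³+k}. Since 1 ≤ k ≤ p, p³ < p³+k ≤ p³+p < p³+3p²+3p+1 = (p+1)³, so p³+k is not a perfect cube. So xy^2z ∉ L.
This contradicts the pumping lemma, so L is not regular.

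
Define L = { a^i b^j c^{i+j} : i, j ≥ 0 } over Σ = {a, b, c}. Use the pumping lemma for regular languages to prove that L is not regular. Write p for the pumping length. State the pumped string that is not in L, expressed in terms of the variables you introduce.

a^{p+k} b^p c^{2p}

Suppose for contradiction that L is regular, and let p be the pumping length.
Take w = a^p b^p c^{2p} ∈ L (with i=j=p, i+j=2p), |w| = 4p ≥ p.
The pumping lemma gives a decomposition w = xyz where |xy| ≤ p and |y| ≥ 1.
The first p characters of w are a's, so xy (and hence y) consists only of a's. Write y = a^k, 1 ≤ k ≤ p.
Consider xy^2z = a^{p+k} b^p c^{2p}. Now the a- and b-counts sum to 2p+k, but the c-count is 2p ≠ 2p+k. So xy^2z ∉ L.
This is a contradiction; hence L is not regular.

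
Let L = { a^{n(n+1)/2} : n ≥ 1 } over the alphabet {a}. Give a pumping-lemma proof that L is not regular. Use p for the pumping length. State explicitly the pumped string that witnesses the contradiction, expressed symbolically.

Assume L is regular. Let p be the pumping length given by the pumping lemma.
Take w = a^{p(p+1)/2} ∈ L with |w| = p(p+1)/2 ≥ p.
By the pumping lemma, w = xyz with |xy| ≤ p and |y| ≥ 1.
Then y = a^k for some k with 1 ≤ k ≤ p.
Pump with i = 2: xy^2z = a^{p(p+1)/2+k}. Since 1 ≤ k ≤ p, p(p+1)/2 < p(p+1)/2+k ≤ p(p+1)/2+p < (p+1)(p+2)/2, so p(p+1)/2+k is strictly between consecutive triangular numbers. So xy^2z ∉ L.
This is a contradiction; hence L is not regular.

a^{p(p+1)/2+k}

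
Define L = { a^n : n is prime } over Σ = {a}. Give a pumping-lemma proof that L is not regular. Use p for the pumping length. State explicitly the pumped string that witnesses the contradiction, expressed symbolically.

Toward a contradiction, assume L is regular with pumping length p.
Let q be a prime with q ≥ p+2 (infinitely many primes exist), and take w = a^q ∈ L with |w| = q ≥ p.
By the pumping lemma, w = xyz with |xy| ≤ p and y is nonempty.
Then y = a^k for some k with 1 ≤ k ≤ p.
Since 1 ≤ k ≤ p, |xz| = q-k. Pump with i = q+1: |xy^{q+1}z| = (q-k)+(q+1)k = q+qk = q(1+k), which is composite (both factors ≥ 2). So xy^{q+1}z = a^{q(1+k)} ∉ L.
This contradicts the pumping lemma, so L is not regular.

a^{q(1+k)}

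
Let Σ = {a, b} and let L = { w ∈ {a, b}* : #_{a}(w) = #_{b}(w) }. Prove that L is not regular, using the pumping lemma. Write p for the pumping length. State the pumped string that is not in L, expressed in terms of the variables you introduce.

Assume L is regular. Let p be the pumping length given by the pumping lemma.
Choose w = a^p b^p ∈ L with |w| = 2p ≥ p.
By the pumping lemma, w = xyz with |xy| ≤ p and y is nonempty.
Because |xy| ≤ p and w begins with p copies of a, we have y = a^k with 1 ≤ k ≤ p.
Pump with i = 2: xy^2z = a^{p+k} b^p has p+k occurrences of a but only p of b. Since k ≥ 1 the counts differ, so xy^2z ∉ L.
This is a contradiction; hence L is not regular.

a^{p+k} b^p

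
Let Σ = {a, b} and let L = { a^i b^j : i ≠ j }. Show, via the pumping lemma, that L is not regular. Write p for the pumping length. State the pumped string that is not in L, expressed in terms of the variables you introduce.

Assume L is regular. Let p be the pumping length given by the pumping lemma.
Choose w = a^p b^{p+p!}. Since p ≠ p+p!, w ∈ L; and |w| ≥ p.
By the pumping lemma, w = xyz with |xy| ≤ p and |y| ≥ 1.
Because |xy| ≤ p and w begins with p copies of a, we have y = a^k with 1 ≤ k ≤ p.
Since 1 ≤ k ≤ p, k divides p!; set t = 1 + p!/k. Then xy^t z has p + (p!/k)·k = p + p! copies of a. Now the a-count equals the b-count, so i ≠ j fails. So xy^t z = a^{p+p!} b^{p+p!} ∉ L.
Contradiction. Therefore L is not regular.

a^{p+p!} b^{p+p!}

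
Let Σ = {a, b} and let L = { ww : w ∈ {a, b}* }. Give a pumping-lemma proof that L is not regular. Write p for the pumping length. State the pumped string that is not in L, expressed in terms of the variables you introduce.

Assume L is regular; let p be its pumping constant.
Take w = a^p b^p a^p b^p = uu where u = a^pb^p; then w ∈ L and |w| = 4p ≥ p.
Write w = xyz as guaranteed by the lemma, with |xy| ≤ p and |y| > 0.
The first p characters of w are a's, so xy (and hence y) consists only of a's. Write y = a^k, 1 ≤ k ≤ p.
Pump with i = 2: xy^2z = a^{p+k} b^p a^p b^p, of length 4p+k. Suppose this equals vv. The string starts with a and ends with b, so v does too; thus the boundary between the two copies of v is a b→a transition. There is exactly one such transition, at position 2p+k, so |v| = 2p+k and |vv| = 4p+2k ≠ 4p+k since k ≥ 1. So xy^2z ∉ L.
This contradicts the pumping lemma, so L is not regular.

a^{p+k} b^p a^p b^p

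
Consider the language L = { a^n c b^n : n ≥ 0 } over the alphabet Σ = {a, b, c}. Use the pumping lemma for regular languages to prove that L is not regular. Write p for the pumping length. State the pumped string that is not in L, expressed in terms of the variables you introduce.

Toward a contradiction, assume L is regular with pumping length p.
Take w = a^p c b^p ∈ L with |w| = 2p+1 ≥ p.
Write w = xyz as guaranteed by the lemma, with |xy| ≤ p and y is nonempty.
Since the first p symbols of w are all a's and |xy| ≤ p, y lies entirely in the leading a-block: y = a^k for some k with 1 ≤ k ≤ p.
Pump with i = 2: xy^2z = a^{p+k} c b^p, which would require p+k = p. But k ≥ 1, so xy^2z ∉ L.
This contradicts the pumping lemma, so L is not regular.

a^{p+k} c b^p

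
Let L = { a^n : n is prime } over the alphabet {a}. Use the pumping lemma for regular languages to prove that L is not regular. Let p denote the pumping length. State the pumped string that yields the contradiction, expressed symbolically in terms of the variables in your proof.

Suppose for contradiction that L is regular, and let p be the pumping length.
Let q be a prime with q ≥ p+2 (infinitely many primes exist), and take w = a^q ∈ L with |w| = q ≥ p.
Write w = xyz as guaranteed by the lemma, with |xy| ≤ p and y is nonempty.
Then y = a^k for some k with 1 ≤ k ≤ p.
Since 1 ≤ k ≤ p, |xz| = q-k. Pump with i = q+1: |xy^{q+1}z| = (q-k)+(q+1)k = q+qk = q(1+k), which is composite (both factors ≥ 2). So xy^{q+1}z = a^{q(1+k)} ∉ L.
This contradicts the pumping lemma, so L is not regular.

a^{q(1+k)}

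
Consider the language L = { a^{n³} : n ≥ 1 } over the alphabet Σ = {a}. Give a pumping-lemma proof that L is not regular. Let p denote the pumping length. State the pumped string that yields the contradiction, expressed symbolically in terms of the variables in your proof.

a^{p³+k}

Assume L is regular; let p be its pumping constant.
Take w = a^{p³} ∈ L with |w| = p³ ≥ p.
By the pumping lemma, w = xyz with |xy| ≤ p and |y| > 0.
Then y = a^k for some k with 1 ≤ k ≤ p.
Pump with i = 2: xy^2z = a^{p³+k}. Since 1 ≤ k ≤ p, p³ < p³+k ≤ p³+p < p³+3p²+3p+1 = (p+1)³, so p³+k is not a perfect cube. So xy^2z ∉ L.
This contradicts the pumping lemma, so L is not regular.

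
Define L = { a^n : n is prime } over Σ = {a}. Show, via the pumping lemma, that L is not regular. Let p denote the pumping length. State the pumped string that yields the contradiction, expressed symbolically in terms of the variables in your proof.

Toward a contradiction, assume L is regular with pumping length p.
Let q be a prime with q ≥ p+2 (infinitely many primes exist), and take w = a^q ∈ L with |w| = q ≥ p.
By the pumping lemma, w = xyz with |xy| ≤ p and |y| > 0.
Then y = a^k for some k with 1 ≤ k ≤ p.
Since 1 ≤ k ≤ p, |xz| = q-k. Pump with i = q+1: |xy^{q+1}z| = (q-k)+(q+1)k = q+qk = q(1+k), which is composite (both factors ≥ 2). So xy^{q+1}z = a^{q(1+k)} ∉ L.
This is a contradiction; hence L is not regular.

a^{q(1+k)}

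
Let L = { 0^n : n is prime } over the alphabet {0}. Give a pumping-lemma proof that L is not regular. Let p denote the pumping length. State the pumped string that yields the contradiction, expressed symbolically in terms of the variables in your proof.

0^{q(1+k)}

Assume L is regular. Let p be the pumping length given by the pumping lemma.
Let q be a prime with q ≥ p+2 (infinitely many primes exist), and take w = 0^q ∈ L with |w| = q ≥ p.
The pumping lemma gives a decomposition w = xyz where |xy| ≤ p and |y| ≥ 1.
Then y = 0^k for some k with 1 ≤ k ≤ p.
Since 1 ≤ k ≤ p, |xz| = q-k. Pump with i = q+1: |xy^{q+1}z| = (q-k)+(q+1)k = q+qk = q(1+k), which is composite (both factors ≥ 2). So xy^{q+1}z = 0^{q(1+k)} ∉ L.
Contradiction. Therefore L is not regular.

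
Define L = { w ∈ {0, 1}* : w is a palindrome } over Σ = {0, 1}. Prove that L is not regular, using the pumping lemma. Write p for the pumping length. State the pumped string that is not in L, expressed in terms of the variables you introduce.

Suppose for contradiction that L is regular, and let p be the pumping length.
Take w = 0^p 1 0^p, a palindrome of length 2p+1 ≥ p.
The pumping lemma gives a decomposition w = xyz where |xy| ≤ p and y is nonempty.
Because |xy| ≤ p and w begins with p copies of 0, we have y = 0^k with 1 ≤ k ≤ p.
Pump with i = 2: xy^2z = 0^{p+k} 1 0^p. Its reverse is 0^p 1 0^{p+k}, which differs from xy^2z since k ≥ 1. So xy^2z is not a palindrome and xy^2z ∉ L.
Contradiction. Therefore L is not regular.

0^{p+k} 1 0^p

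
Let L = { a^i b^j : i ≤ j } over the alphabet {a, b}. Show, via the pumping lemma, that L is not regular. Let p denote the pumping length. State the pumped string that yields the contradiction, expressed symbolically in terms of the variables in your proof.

Assume L is regular. Let p be the pumping length given by the pumping lemma.
Choose w = a^p b^p ∈ L, with |w| = 2p ≥ p.
The pumping lemma gives a decomposition w = xyz where |xy| ≤ p and |y| ≥ 1.
The first p characters of w are a's, so xy (and hence y) consists only of a's. Write y = a^k, 1 ≤ k ≤ p.
Consider xy^2z = a^{p+k} b^p. Since k ≥ 1, the a-count p+k exceeds the b-count p, so i ≤ j fails; thus xy^2z ∉ L.
This is a contradiction; hence L is not regular.

a^{p+k} b^p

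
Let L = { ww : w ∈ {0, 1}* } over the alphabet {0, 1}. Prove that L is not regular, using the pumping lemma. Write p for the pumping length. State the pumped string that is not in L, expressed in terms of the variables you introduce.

0^{p+k} 1^p 0^p 1^p

Toward a contradiction, assume L is regular with pumping length p.
Take w = 0^p 1^p 0^p 1^p = uu where u = 0^p1^p; then w ∈ L and |w| = 4p ≥ p.
The pumping lemma gives a decomposition w = xyz where |xy| ≤ p and |y| > 0.
Because |xy| ≤ p and w begins with p copies of 0, we have y = 0^k with 1 ≤ k ≤ p.
Pump with i = 2: xy^2z = 0^{p+k} 1^p 0^p 1^p, of length 4p+k. Suppose this equals vv. The string starts with 0 and ends with 1, so v does too; thus the boundary between the two copies of v is a 1→0 transition. There is exactly one such transition, at position 2p+k, so |v| = 2p+k and |vv| = 4p+2k ≠ 4p+k since k ≥ 1. So xy^2z ∉ L.
This contradicts the pumping lemma, so L is not regular.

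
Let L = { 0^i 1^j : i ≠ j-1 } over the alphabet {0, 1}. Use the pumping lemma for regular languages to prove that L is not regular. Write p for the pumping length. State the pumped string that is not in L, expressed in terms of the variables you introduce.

Toward a contradiction, assume L is regular with pumping length p.
Choose w = 0^p 1^{p+p!+1}. Since p ≠ (p+p!+1)-1 = p+p!, w ∈ L; and |w| ≥ p.
By the pumping lemma, w = xyz with |xy| ≤ p and y is nonempty.
The first p characters of w are 0's, so xy (and hence y) consists only of 0's. Write y = 0^k, 1 ≤ k ≤ p.
Since 1 ≤ k ≤ p, k divides p!; set t = 1 + p!/k. Then xy^t z has p + (p!/k)·k = p + p! copies of 0. Now the 0-count is p+p! and (1-count)-1 = (p+p!+1)-1 = p+p!, so i ≠ j-1 fails. So xy^t z = 0^{p+p!} 1^{p+p!+1} ∉ L.
This contradicts the pumping lemma, so L is not regular.

0^{p+p!} 1^{p+p!+1}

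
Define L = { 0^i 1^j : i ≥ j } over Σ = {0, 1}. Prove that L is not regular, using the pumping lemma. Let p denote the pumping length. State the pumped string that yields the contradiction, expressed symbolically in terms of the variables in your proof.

0^{p-k} 1^p

Assume L is regular. Let p be the pumping length given by the pumping lemma.
Choose w = 0^p 1^p ∈ L, with |w| = 2p ≥ p.
Write w = xyz as guaranteed by the lemma, with |xy| ≤ p and |y| ≥ 1.
Since the first p symbols of w are all 0's and |xy| ≤ p, y lies entirely in the leading 0-block: y = 0^k for some k with 1 ≤ k ≤ p.
Consider xy^0z = xz = 0^{p-k} 1^p. Since k ≥ 1, the 0-count p-k is less than p, so i ≥ j fails; thus xz ∉ L.
This contradicts the pumping lemma, so L is not regular.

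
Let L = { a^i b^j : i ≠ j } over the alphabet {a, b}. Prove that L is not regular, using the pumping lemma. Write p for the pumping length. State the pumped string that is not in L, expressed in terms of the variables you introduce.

Assume L is regular; let p be its pumping constant.
Choose w = a^p b^{p+p!}. Since p ≠ p+p!, w ∈ L; and |w| ≥ p.
The pumping lemma gives a decomposition w = xyz where |xy| ≤ p and y is nonempty.
The first p characters of w are a's, so xy (and hence y) consists only of a's. Write y = a^k, 1 ≤ k ≤ p.
Since 1 ≤ k ≤ p, k divides p!; set t = 1 + p!/k. Then xy^t z has p + (p!/k)·k = p + p! copies of a. Now the a-count equals the b-count, so i ≠ j fails. So xy^t z = a^{p+p!} b^{p+p!} ∉ L.
This is a contradiction; hence L is not regular.

a^{p+p!} b^{p+p!}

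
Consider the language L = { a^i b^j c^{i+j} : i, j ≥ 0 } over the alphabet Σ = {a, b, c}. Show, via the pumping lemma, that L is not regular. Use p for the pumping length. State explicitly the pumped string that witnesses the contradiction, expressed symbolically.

a^{p+k} b^p c^{2p}

Assume L is regular; let p be its pumping constant.
Take w = a^p b^p c^{2p} ∈ L (with i=j=p, i+j=2p), |w| = 4p ≥ p.
By the pumping lemma, w = xyz with |xy| ≤ p and |y| ≥ 1.
The first p characters of w are a's, so xy (and hence y) consists only of a's. Write y = a^k, 1 ≤ k ≤ p.
Consider xy^2z = a^{p+k} b^p c^{2p}. Now the a- and b-counts sum to 2p+k, but the c-count is 2p ≠ 2p+k. So xy^2z ∉ L.
Contradiction. Therefore L is not regular.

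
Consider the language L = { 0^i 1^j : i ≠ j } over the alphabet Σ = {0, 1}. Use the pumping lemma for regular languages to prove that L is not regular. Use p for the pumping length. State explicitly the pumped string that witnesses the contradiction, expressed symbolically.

Toward a contradiction, assume L is regular with pumping length p.
Choose w = 0^p 1^{p+p!}. Since p ≠ p+p!, w ∈ L; and |w| ≥ p.
By the pumping lemma, w = xyz with |xy| ≤ p and y is nonempty.
Because |xy| ≤ p and w begins with p copies of 0, we have y = 0^k with 1 ≤ k ≤ p.
Since 1 ≤ k ≤ p, k divides p!; set t = 1 + p!/k. Then xy^t z has p + (p!/k)·k = p + p! copies of 0. Now the 0-count equals the 1-count, so i ≠ j fails. So xy^t z = 0^{p+p!} 1^{p+p!} ∉ L.
This contradicts the pumping lemma, so L is not regular.

0^{p+p!} 1^{p+p!}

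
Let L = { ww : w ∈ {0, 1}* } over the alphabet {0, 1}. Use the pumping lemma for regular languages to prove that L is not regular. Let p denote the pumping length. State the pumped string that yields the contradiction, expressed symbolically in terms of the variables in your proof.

0^{p+k} 1^p 0^p 1^p

Assume L is regular; let p be its pumping constant.
Take w = 0^p 1^p 0^p 1^p = uu where u = 0^p1^p; then w ∈ L and |w| = 4p ≥ p.
Write w = xyz as guaranteed by the lemma, with |xy| ≤ p and |y| > 0.
Since the first p symbols of w are all 0's and |xy| ≤ p, y lies entirely in the leading 0-block: y = 0^k for some k with 1 ≤ k ≤ p.
Pump with i = 2: xy^2z = 0^{p+k} 1^p 0^p 1^p, of length 4p+k. Suppose this equals vv. The string starts with 0 and ends with 1, so v does too; thus the boundary between the two copies of v is a 1→0 transition. There is exactly one such transition, at position 2p+k, so |v| = 2p+k and |vv| = 4p+2k ≠ 4p+k since k ≥ 1. So xy^2z ∉ L.
This is a contradiction; hence L is not regular.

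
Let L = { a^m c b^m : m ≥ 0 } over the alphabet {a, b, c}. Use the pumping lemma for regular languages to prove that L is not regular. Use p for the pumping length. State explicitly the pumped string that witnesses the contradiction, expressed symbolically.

Assume L is regular. Let p be the pumping length given by the pumping lemma.
Take w = a^p c b^p ∈ L with |w| = 2p+1 ≥ p.
By the pumping lemma, w = xyz with |xy| ≤ p and |y| ≥ 1.
Since the first p symbols of w are all a's and |xy| ≤ p, y lies entirely in the leading a-block: y = a^k for some k with 1 ≤ k ≤ p.
Pump with i = 2: xy^2z = a^{p+k} c b^p, which would require p+k = p. But k ≥ 1, so xy^2z ∉ L.
This is a contradiction; hence L is not regular.

a^{p+k} c b^p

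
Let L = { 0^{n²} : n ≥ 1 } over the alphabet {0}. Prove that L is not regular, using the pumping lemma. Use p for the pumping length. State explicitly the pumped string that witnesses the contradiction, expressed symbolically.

Suppose for contradiction that L is regular, and let p be the pumping length.
Take w = 0^{p²} ∈ L with |w| = p² ≥ p.
By the pumping lemma, w = xyz with |xy| ≤ p and y is nonempty.
Then y = 0^k for some k with 1 ≤ k ≤ p.
Pump with i = 2: xy^2z = 0^{p²+k}. Since 1 ≤ k ≤ p, p² < p²+k ≤ p²+p < (p+1)², so p²+k lies strictly between consecutive squares and is not a perfect square. So xy^2z ∉ L.
Contradiction. Therefore L is not regular.

0^{p²+k}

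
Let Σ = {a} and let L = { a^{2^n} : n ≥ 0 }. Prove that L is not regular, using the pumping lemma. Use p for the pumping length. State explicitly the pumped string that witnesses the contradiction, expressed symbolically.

a^{2^p+k}

Toward a contradiction, assume L is regular with pumping length p.
Take w = a^{2^p} ∈ L with |w| = 2^p ≥ p.
The pumping lemma gives a decomposition w = xyz where |xy| ≤ p and y is nonempty.
Then y = a^k for some k with 1 ≤ k ≤ p.
Pump with i = 2: xy^2z = a^{2^p+k}. Since 1 ≤ k ≤ p < 2^p, we have 2^p < 2^p+k < 2^{p+1}, so 2^p+k is not a power of 2. So xy^2z ∉ L.
This is a contradiction; hence L is not regular.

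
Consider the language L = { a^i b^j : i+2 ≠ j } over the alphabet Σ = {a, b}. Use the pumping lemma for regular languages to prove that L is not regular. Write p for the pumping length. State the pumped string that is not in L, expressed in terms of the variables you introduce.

Toward a contradiction, assume L is regular with pumping length p.
Choose w = a^p b^{p+p!+2}. Since p ≠ (p+p!+2)-2 = p+p!, w ∈ L; and |w| ≥ p.
Write w = xyz as guaranteed by the lemma, with |xy| ≤ p and |y| ≥ 1.
Since the first p symbols of w are all a's and |xy| ≤ p, y lies entirely in the leading a-block: y = a^k for some k with 1 ≤ k ≤ p.
Since 1 ≤ k ≤ p, k divides p!; set t = 1 + p!/k. Then xy^t z has p + (p!/k)·k = p + p! copies of a. Now the a-count is p+p! and (b-count)-2 = (p+p!+2)-2 = p+p!, so i+2 ≠ j fails. So xy^t z = a^{p+p!} b^{p+p!+2} ∉ L.
This is a contradiction; hence L is not regular.

a^{p+p!} b^{p+p!+2}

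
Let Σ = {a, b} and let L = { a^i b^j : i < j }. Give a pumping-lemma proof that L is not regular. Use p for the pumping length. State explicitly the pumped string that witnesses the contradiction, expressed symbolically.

a^{p+k} b^{p+1}

Toward a contradiction, assume L is regular with pumping length p.
Choose w = a^p b^{p+1} ∈ L, with |w| = 2p+1 ≥ p.
The pumping lemma gives a decomposition w = xyz where |xy| ≤ p and |y| > 0.
Because |xy| ≤ p and w begins with p copies of a, we have y = a^k with 1 ≤ k ≤ p.
Consider xy^2z = a^{p+k} b^{p+1}. Since k ≥ 1, the a-count p+k is at least p+1, so i < j fails; thus xy^2z ∉ L.
This is a contradiction; hence L is not regular.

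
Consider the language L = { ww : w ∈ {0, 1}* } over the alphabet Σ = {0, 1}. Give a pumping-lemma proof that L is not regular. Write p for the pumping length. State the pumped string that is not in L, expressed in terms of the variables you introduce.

0^{p+k} 1^p 0^p 1^p

Assume L is regular. Let p be the pumping length given by the pumping lemma.
Take w = 0^p 1^p 0^p 1^p = uu where u = 0^p1^p; then w ∈ L and |w| = 4p ≥ p.
The pumping lemma gives a decomposition w = xyz where |xy| ≤ p and |y| ≥ 1.
Since the first p symbols of w are all 0's and |xy| ≤ p, y lies entirely in the leading 0-block: y = 0^k for some k with 1 ≤ k ≤ p.
Pump with i = 2: xy^2z = 0^{p+k} 1^p 0^p 1^p, of length 4p+k. Suppose this equals vv. The string starts with 0 and ends with 1, so v does too; thus the boundary between the two copies of v is a 1→0 transition. There is exactly one such transition, at position 2p+k, so |v| = 2p+k and |vv| = 4p+2k ≠ 4p+k since k ≥ 1. So xy^2z ∉ L.
Contradiction. Therefore L is not regular.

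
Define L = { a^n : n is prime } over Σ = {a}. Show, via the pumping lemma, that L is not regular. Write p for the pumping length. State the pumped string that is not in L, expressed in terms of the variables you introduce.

Assume L is regular. Let p be the pumping length given by the pumping lemma.
Let q be a prime with q ≥ p+2 (infinitely many primes exist), and take w = a^q ∈ L with |w| = q ≥ p.
By the pumping lemma, w = xyz with |xy| ≤ p and |y| ≥ 1.
Then y = a^k for some k with 1 ≤ k ≤ p.
Since 1 ≤ k ≤ p, |xz| = q-k. Pump with i = q+1: |xy^{q+1}z| = (q-k)+(q+1)k = q+qk = q(1+k), which is composite (both factors ≥ 2). So xy^{q+1}z = a^{q(1+k)} ∉ L.
This contradicts the pumping lemma, so L is not regular.

a^{q(1+k)}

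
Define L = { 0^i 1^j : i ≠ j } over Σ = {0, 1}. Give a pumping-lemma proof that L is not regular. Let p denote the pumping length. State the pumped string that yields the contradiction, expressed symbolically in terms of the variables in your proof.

0^{p+p!} 1^{p+p!}

Suppose for contradiction that L is regular, and let p be the pumping length.
Choose w = 0^p 1^{p+p!}. Since p ≠ p+p!, w ∈ L; and |w| ≥ p.
By the pumping lemma, w = xyz with |xy| ≤ p and |y| ≥ 1.
Since the first p symbols of w are all 0's and |xy| ≤ p, y lies entirely in the leading 0-block: y = 0^k for some k with 1 ≤ k ≤ p.
Since 1 ≤ k ≤ p, k divides p!; set t = 1 + p!/k. Then xy^t z has p + (p!/k)·k = p + p! copies of 0. Now the 0-count equals the 1-count, so i ≠ j fails. So xy^t z = 0^{p+p!} 1^{p+p!} ∉ L.
This is a contradiction; hence L is not regular.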